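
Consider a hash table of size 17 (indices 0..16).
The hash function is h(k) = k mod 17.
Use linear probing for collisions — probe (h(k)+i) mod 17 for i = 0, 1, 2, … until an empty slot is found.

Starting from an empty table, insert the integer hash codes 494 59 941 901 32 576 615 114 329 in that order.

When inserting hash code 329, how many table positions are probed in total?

2

494: h=1 => slot 1
59: h=8 => slot 8
941: h=6 => slot 6
901: h=0 => slot 0
32: h=15 => slot 15
576: h=15, probe 15,16 => slot 16
615: h=3 => slot 3
114: h=12 => slot 12
329: h=6, probe 6,7 => slot 7
Table: [901, 494, -, 615, -, -, 941, 329, 59, -, -, -, 114, -, -, 32, 576]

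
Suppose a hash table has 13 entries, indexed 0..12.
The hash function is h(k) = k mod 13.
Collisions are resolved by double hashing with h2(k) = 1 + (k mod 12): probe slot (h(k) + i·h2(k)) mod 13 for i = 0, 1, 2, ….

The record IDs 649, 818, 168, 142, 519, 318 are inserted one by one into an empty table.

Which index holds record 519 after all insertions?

3

649: h=12 → slot 12
818: h=12, h2=3, probe 12,2 → slot 2
168: h=12, h2=1, probe 12,0 → slot 0
142: h=12, h2=11, probe 12,10 → slot 10
519: h=12, h2=4, probe 12,3 → slot 3
318: h=6 → slot 6
Table: [168, ., 818, 519, ., ., 318, ., ., ., 142, ., 649]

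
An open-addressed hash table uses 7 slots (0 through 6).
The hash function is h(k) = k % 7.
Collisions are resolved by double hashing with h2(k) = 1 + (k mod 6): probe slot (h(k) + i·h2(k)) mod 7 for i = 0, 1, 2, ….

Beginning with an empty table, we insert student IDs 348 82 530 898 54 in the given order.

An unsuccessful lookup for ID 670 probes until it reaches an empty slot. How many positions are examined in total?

5

348 hashes to 5; slot 5 is free -> place at 5.
82 hashes to 5, h2=5; 5 taken -> place at 3.
530 hashes to 5, h2=3; 5 taken -> place at 1.
898 hashes to 2; slot 2 is free -> place at 2.
54 hashes to 5, h2=1; 5 taken -> place at 6.
Table: [∅, 530, 898, 82, ∅, 348, 54]
Lookup 670: h=5, h2=5, probe 5,3,1,6,4 → slot 4 empty, not found.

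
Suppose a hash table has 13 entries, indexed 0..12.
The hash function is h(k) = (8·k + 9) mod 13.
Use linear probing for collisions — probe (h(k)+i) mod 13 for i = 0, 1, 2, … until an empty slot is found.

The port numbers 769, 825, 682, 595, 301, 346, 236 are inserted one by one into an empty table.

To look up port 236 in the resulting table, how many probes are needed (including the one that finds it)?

769: h=12 => slot 12
825: h=5 => slot 5
682: h=5, probe 5,6 => slot 6
595: h=11 => slot 11
301: h=12, probe 12,0 => slot 0
346: h=8 => slot 8
236: h=12, probe 12,0,1 => slot 1
Table: [301, 236, ., ., ., 825, 682, ., 346, ., ., 595, 769]
Lookup 236: h=12, probe 12,0,1 → found at 1.

3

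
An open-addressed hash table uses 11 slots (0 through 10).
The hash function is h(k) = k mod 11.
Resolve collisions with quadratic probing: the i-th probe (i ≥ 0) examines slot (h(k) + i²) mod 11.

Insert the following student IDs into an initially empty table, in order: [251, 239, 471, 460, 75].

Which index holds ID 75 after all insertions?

Insert 251: h=9, slot 9 empty → index 9.
Insert 239: h=8, slot 8 empty → index 8.
Insert 471: h=9, slot 9 occupied → index 10.
Insert 460: h=9, slots 9,10 occupied → index 2.
Insert 75: h=9, slots 9,10,2 occupied → index 7.
Table: [., ., 460, ., ., ., ., 75, 239, 251, 471]

7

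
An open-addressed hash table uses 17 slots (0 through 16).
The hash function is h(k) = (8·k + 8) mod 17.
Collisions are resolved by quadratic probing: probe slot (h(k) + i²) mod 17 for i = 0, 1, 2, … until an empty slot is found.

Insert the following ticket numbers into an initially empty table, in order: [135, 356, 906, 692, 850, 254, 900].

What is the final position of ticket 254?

135 hashes to 0; slot 0 is free → place at 0.
356 hashes to 0; 0 taken → place at 1.
906 hashes to 14; slot 14 is free → place at 14.
692 hashes to 2; slot 2 is free → place at 2.
850 hashes to 8; slot 8 is free → place at 8.
254 hashes to 0; 0,1 taken → place at 4.
900 hashes to 0; 0,1,4 taken → place at 9.
Table: [135, 356, 692, ∅, 254, ∅, ∅, ∅, 850, 900, ∅, ∅, ∅, ∅, 906, ∅, ∅]

4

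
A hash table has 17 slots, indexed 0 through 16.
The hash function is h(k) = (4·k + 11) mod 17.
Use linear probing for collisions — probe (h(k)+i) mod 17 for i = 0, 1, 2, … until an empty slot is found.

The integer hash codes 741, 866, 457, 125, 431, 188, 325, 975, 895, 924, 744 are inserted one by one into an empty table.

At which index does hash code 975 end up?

5

741: h=0 -> slot 0
866: h=7 -> slot 7
457: h=3 -> slot 3
125: h=1 -> slot 1
431: h=1, probe 1,2 -> slot 2
188: h=15 -> slot 15
325: h=2, probe 2,3,4 -> slot 4
975: h=1, probe 1,2,3,4,5 -> slot 5
895: h=4, probe 4,5,6 -> slot 6
924: h=1, probe 1,2,3,4,5,6,7,8 -> slot 8
744: h=12 -> slot 12
Table: [741, 125, 431, 457, 325, 975, 895, 866, 924, _, _, _, 744, _, _, 188, _]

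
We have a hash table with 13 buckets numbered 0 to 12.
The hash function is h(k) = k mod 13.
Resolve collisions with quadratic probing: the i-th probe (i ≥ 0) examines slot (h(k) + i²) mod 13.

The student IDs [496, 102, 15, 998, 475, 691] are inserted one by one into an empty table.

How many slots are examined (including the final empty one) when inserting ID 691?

3

496: h=2 → slot 2
102: h=11 → slot 11
15: h=2, probe 2,3 → slot 3
998: h=10 → slot 10
475: h=7 → slot 7
691: h=2, probe 2,3,6 → slot 6
Table: [∅, ∅, 496, 15, ∅, ∅, 691, 475, ∅, ∅, 998, 102, ∅]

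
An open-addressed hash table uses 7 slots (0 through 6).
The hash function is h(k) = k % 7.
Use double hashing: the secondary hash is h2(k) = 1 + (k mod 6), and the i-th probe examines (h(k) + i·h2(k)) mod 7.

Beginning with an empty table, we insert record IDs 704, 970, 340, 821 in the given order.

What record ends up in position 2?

970

704 hashes to 4; slot 4 is free → place at 4.
970 hashes to 4, h2=5; 4 taken → place at 2.
340 hashes to 4, h2=5; 4,2 taken → place at 0.
821 hashes to 2, h2=6; 2 taken → place at 1.
Table: [340, 821, 970, -, 704, -, -]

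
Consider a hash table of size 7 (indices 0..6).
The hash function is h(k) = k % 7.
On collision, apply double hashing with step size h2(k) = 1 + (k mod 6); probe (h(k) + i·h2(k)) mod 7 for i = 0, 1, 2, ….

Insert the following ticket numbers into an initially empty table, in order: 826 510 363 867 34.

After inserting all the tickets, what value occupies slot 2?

826: h=0 → slot 0
510: h=6 → slot 6
363: h=6, h2=4, probe 6,3 → slot 3
867: h=6, h2=4, probe 6,3,0,4 → slot 4
34: h=6, h2=5, probe 6,4,2 → slot 2
Table: [826, —, 34, 363, 867, —, 510]

34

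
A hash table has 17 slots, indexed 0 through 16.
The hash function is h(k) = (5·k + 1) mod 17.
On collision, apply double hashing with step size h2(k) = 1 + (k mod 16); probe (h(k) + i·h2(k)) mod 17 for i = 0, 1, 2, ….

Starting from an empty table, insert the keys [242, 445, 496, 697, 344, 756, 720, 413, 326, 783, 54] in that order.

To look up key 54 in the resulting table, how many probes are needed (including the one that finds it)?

4

242 hashes to 4; slot 4 is free → place at 4.
445 hashes to 16; slot 16 is free → place at 16.
496 hashes to 16, h2=1; 16 taken → place at 0.
697 hashes to 1; slot 1 is free → place at 1.
344 hashes to 4, h2=9; 4 taken → place at 13.
756 hashes to 7; slot 7 is free → place at 7.
720 hashes to 14; slot 14 is free → place at 14.
413 hashes to 9; slot 9 is free → place at 9.
326 hashes to 16, h2=7; 16 taken → place at 6.
783 hashes to 6, h2=16; 6 taken → place at 5.
54 hashes to 16, h2=7; 16,6,13 taken → place at 3.
Table: [496, 697, ., 54, 242, 783, 326, 756, ., 413, ., ., ., 344, 720, ., 445]
Lookup 54: h=16, h2=7, probe 16,6,13,3 → found at 3.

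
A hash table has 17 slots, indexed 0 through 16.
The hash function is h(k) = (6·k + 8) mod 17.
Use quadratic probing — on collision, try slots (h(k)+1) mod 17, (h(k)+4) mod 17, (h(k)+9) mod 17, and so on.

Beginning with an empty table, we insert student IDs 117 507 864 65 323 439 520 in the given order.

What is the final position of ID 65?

11

Insert 117: h=13, slot 13 empty => index 13.
Insert 507: h=7, slot 7 empty => index 7.
Insert 864: h=7, slot 7 occupied => index 8.
Insert 65: h=7, slots 7,8 occupied => index 11.
Insert 323: h=8, slot 8 occupied => index 9.
Insert 439: h=7, slots 7,8,11 occupied => index 16.
Insert 520: h=0, slot 0 empty => index 0.
Table: [520, —, —, —, —, —, —, 507, 864, 323, —, 65, —, 117, —, —, 439]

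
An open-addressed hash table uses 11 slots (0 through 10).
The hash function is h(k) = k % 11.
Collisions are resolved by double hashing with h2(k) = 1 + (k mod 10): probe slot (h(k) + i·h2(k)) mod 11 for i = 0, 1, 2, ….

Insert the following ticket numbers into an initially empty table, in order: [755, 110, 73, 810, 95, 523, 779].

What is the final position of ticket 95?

755 hashes to 7; slot 7 is free → place at 7.
110 hashes to 0; slot 0 is free → place at 0.
73 hashes to 7, h2=4; 7,0 taken → place at 4.
810 hashes to 7, h2=1; 7 taken → place at 8.
95 hashes to 7, h2=6; 7 taken → place at 2.
523 hashes to 6; slot 6 is free → place at 6.
779 hashes to 9; slot 9 is free → place at 9.
Table: [110, —, 95, —, 73, —, 523, 755, 810, 779, —]

2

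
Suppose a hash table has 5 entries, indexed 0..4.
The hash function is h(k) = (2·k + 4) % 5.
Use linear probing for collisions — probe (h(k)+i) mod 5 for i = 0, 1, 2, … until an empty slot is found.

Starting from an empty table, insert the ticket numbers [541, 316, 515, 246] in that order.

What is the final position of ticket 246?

541: h=1 -> slot 1
316: h=1, probe 1,2 -> slot 2
515: h=4 -> slot 4
246: h=1, probe 1,2,3 -> slot 3
Table: [., 541, 316, 246, 515]

3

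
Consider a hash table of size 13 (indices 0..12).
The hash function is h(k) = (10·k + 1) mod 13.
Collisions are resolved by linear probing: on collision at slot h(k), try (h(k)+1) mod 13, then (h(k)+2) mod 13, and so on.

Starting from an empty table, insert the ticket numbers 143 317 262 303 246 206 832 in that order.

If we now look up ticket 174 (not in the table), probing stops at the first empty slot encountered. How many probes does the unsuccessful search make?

143: h=1 => slot 1
317: h=12 => slot 12
262: h=8 => slot 8
303: h=2 => slot 2
246: h=4 => slot 4
206: h=7 => slot 7
832: h=1, probe 1,2,3 => slot 3
Table: [—, 143, 303, 832, 246, —, —, 206, 262, —, —, —, 317]
Lookup 174: h=12, probe 12,0 → slot 0 empty, not found.

2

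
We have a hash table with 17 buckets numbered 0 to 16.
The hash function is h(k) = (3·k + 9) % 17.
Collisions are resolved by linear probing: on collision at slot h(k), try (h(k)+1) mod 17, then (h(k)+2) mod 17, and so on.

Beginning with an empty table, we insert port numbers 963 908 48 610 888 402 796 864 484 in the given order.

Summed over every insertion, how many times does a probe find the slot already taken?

4

963 hashes to 8; slot 8 is free -> place at 8.
908 hashes to 13; slot 13 is free -> place at 13.
48 hashes to 0; slot 0 is free -> place at 0.
610 hashes to 3; slot 3 is free -> place at 3.
888 hashes to 4; slot 4 is free -> place at 4.
402 hashes to 8; 8 taken -> place at 9.
796 hashes to 0; 0 taken -> place at 1.
864 hashes to 0; 0,1 taken -> place at 2.
484 hashes to 16; slot 16 is free -> place at 16.
Table: [48, 796, 864, 610, 888, _, _, _, 963, 402, _, _, _, 908, _, _, 484]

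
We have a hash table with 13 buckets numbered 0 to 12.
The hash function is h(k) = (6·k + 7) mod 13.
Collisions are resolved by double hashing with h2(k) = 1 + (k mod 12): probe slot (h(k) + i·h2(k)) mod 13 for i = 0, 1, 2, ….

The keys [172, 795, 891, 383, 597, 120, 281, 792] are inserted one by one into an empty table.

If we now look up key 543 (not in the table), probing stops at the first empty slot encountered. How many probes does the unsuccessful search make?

5

172 hashes to 12; slot 12 is free => place at 12.
795 hashes to 6; slot 6 is free => place at 6.
891 hashes to 10; slot 10 is free => place at 10.
383 hashes to 4; slot 4 is free => place at 4.
597 hashes to 1; slot 1 is free => place at 1.
120 hashes to 12, h2=1; 12 taken => place at 0.
281 hashes to 3; slot 3 is free => place at 3.
792 hashes to 1, h2=1; 1 taken => place at 2.
Table: [120, 597, 792, 281, 383, -, 795, -, -, -, 891, -, 172]
Lookup 543: h=2, h2=4, probe 2,6,10,1,5 → slot 5 empty, not found.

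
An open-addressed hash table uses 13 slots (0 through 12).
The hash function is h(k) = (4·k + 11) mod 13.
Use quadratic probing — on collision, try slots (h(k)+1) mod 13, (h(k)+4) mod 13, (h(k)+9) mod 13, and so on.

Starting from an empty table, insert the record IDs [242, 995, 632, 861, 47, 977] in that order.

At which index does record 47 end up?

8

242 hashes to 4; slot 4 is free → place at 4.
995 hashes to 0; slot 0 is free → place at 0.
632 hashes to 4; 4 taken → place at 5.
861 hashes to 10; slot 10 is free → place at 10.
47 hashes to 4; 4,5 taken → place at 8.
977 hashes to 6; slot 6 is free → place at 6.
Table: [995, ., ., ., 242, 632, 977, ., 47, ., 861, ., .]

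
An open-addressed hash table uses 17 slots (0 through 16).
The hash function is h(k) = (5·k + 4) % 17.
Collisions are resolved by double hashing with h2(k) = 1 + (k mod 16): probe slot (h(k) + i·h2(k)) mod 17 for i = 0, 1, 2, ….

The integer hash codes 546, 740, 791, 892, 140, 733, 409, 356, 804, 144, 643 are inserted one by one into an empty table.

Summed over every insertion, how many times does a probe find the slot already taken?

8

546: h=14 => slot 14
740: h=15 => slot 15
791: h=15, h2=8, probe 15,6 => slot 6
892: h=10 => slot 10
140: h=7 => slot 7
733: h=14, h2=14, probe 14,11 => slot 11
409: h=9 => slot 9
356: h=16 => slot 16
804: h=12 => slot 12
144: h=10, h2=1, probe 10,11,12,13 => slot 13
643: h=6, h2=4, probe 6,10,14,1 => slot 1
Table: [∅, 643, ∅, ∅, ∅, ∅, 791, 140, ∅, 409, 892, 733, 804, 144, 546, 740, 356]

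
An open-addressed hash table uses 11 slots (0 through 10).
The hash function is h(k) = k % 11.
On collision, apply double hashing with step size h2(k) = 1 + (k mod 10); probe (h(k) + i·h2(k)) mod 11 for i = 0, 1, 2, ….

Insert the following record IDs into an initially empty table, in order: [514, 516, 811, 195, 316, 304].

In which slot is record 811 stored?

514 hashes to 8; slot 8 is free -> place at 8.
516 hashes to 10; slot 10 is free -> place at 10.
811 hashes to 8, h2=2; 8,10 taken -> place at 1.
195 hashes to 8, h2=6; 8 taken -> place at 3.
316 hashes to 8, h2=7; 8 taken -> place at 4.
304 hashes to 7; slot 7 is free -> place at 7.
Table: [_, 811, _, 195, 316, _, _, 304, 514, _, 516]

1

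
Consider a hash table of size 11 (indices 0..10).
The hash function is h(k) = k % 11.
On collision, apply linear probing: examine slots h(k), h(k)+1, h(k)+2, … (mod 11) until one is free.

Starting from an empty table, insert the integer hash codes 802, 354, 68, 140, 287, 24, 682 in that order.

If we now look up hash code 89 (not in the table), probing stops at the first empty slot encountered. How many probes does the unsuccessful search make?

5

Insert 802: h=10, slot 10 empty -> index 10.
Insert 354: h=2, slot 2 empty -> index 2.
Insert 68: h=2, slot 2 occupied -> index 3.
Insert 140: h=8, slot 8 empty -> index 8.
Insert 287: h=1, slot 1 empty -> index 1.
Insert 24: h=2, slots 2,3 occupied -> index 4.
Insert 682: h=0, slot 0 empty -> index 0.
Table: [682, 287, 354, 68, 24, ., ., ., 140, ., 802]
Lookup 89: h=1, probe 1,2,3,4,5 → slot 5 empty, not found.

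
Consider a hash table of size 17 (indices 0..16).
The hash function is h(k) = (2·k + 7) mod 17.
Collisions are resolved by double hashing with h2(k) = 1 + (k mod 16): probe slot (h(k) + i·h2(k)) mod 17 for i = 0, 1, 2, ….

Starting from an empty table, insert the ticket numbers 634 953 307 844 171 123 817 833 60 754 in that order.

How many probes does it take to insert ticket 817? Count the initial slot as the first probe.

634 hashes to 0; slot 0 is free => place at 0.
953 hashes to 9; slot 9 is free => place at 9.
307 hashes to 9, h2=4; 9 taken => place at 13.
844 hashes to 12; slot 12 is free => place at 12.
171 hashes to 9, h2=12; 9 taken => place at 4.
123 hashes to 15; slot 15 is free => place at 15.
817 hashes to 9, h2=2; 9 taken => place at 11.
833 hashes to 7; slot 7 is free => place at 7.
60 hashes to 8; slot 8 is free => place at 8.
754 hashes to 2; slot 2 is free => place at 2.
Table: [634, —, 754, —, 171, —, —, 833, 60, 953, —, 817, 844, 307, —, 123, —]

2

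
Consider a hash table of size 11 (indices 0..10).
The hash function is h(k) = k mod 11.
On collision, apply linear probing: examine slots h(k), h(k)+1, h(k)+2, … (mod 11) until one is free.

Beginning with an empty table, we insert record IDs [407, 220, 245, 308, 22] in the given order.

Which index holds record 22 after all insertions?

4

407: h=0 => slot 0
220: h=0, probe 0,1 => slot 1
245: h=3 => slot 3
308: h=0, probe 0,1,2 => slot 2
22: h=0, probe 0,1,2,3,4 => slot 4
Table: [407, 220, 308, 245, 22, -, -, -, -, -, -]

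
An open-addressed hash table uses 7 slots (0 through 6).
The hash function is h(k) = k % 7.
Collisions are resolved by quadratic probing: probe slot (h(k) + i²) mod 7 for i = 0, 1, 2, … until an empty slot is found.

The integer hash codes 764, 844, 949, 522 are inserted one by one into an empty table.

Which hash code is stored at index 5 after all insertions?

Insert 764: h=1, slot 1 empty => index 1.
Insert 844: h=4, slot 4 empty => index 4.
Insert 949: h=4, slot 4 occupied => index 5.
Insert 522: h=4, slots 4,5,1 occupied => index 6.
Table: [—, 764, —, —, 844, 949, 522]

949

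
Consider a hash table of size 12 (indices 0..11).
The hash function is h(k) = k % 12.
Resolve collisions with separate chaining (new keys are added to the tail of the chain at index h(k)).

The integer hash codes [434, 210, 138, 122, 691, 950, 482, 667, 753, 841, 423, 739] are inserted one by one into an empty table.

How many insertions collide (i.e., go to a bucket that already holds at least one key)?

434 -> bucket 2
210 -> bucket 6
138 -> bucket 6 (collision)
122 -> bucket 2 (collision)
691 -> bucket 7
950 -> bucket 2 (collision)
482 -> bucket 2 (collision)
667 -> bucket 7 (collision)
753 -> bucket 9
841 -> bucket 1
423 -> bucket 3
739 -> bucket 7 (collision)
Final buckets:
0: .
1: 841
2: 434 -> 122 -> 950 -> 482
3: 423
4: .
5: .
6: 210 -> 138
7: 691 -> 667 -> 739
8: .
9: 753
10: .
11: .

6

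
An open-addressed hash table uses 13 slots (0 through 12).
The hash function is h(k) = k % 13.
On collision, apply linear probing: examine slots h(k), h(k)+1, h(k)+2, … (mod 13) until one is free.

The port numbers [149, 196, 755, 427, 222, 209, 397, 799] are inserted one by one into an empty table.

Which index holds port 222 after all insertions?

3

149 hashes to 6; slot 6 is free → place at 6.
196 hashes to 1; slot 1 is free → place at 1.
755 hashes to 1; 1 taken → place at 2.
427 hashes to 11; slot 11 is free → place at 11.
222 hashes to 1; 1,2 taken → place at 3.
209 hashes to 1; 1,2,3 taken → place at 4.
397 hashes to 7; slot 7 is free → place at 7.
799 hashes to 6; 6,7 taken → place at 8.
Table: [—, 196, 755, 222, 209, —, 149, 397, 799, —, —, 427, —]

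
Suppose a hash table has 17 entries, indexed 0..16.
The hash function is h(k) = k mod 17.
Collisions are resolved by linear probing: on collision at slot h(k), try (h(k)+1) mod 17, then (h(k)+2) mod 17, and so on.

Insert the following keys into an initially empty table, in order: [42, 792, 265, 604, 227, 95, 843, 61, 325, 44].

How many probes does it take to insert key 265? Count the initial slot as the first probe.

42 hashes to 8; slot 8 is free -> place at 8.
792 hashes to 10; slot 10 is free -> place at 10.
265 hashes to 10; 10 taken -> place at 11.
604 hashes to 9; slot 9 is free -> place at 9.
227 hashes to 6; slot 6 is free -> place at 6.
95 hashes to 10; 10,11 taken -> place at 12.
843 hashes to 10; 10,11,12 taken -> place at 13.
61 hashes to 10; 10,11,12,13 taken -> place at 14.
325 hashes to 2; slot 2 is free -> place at 2.
44 hashes to 10; 10,11,12,13,14 taken -> place at 15.
Table: [-, -, 325, -, -, -, 227, -, 42, 604, 792, 265, 95, 843, 61, 44, -]

2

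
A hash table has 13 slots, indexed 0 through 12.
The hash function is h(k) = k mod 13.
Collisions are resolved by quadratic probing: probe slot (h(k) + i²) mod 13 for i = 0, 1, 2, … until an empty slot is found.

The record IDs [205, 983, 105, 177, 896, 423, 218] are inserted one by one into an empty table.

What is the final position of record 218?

11

205 hashes to 10; slot 10 is free → place at 10.
983 hashes to 8; slot 8 is free → place at 8.
105 hashes to 1; slot 1 is free → place at 1.
177 hashes to 8; 8 taken → place at 9.
896 hashes to 12; slot 12 is free → place at 12.
423 hashes to 7; slot 7 is free → place at 7.
218 hashes to 10; 10 taken → place at 11.
Table: [-, 105, -, -, -, -, -, 423, 983, 177, 205, 218, 896]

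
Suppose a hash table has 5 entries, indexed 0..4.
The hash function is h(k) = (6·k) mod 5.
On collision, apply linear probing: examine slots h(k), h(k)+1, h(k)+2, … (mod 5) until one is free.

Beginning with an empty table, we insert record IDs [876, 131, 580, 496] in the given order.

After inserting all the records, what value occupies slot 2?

876 hashes to 1; slot 1 is free => place at 1.
131 hashes to 1; 1 taken => place at 2.
580 hashes to 0; slot 0 is free => place at 0.
496 hashes to 1; 1,2 taken => place at 3.
Table: [580, 876, 131, 496, -]

131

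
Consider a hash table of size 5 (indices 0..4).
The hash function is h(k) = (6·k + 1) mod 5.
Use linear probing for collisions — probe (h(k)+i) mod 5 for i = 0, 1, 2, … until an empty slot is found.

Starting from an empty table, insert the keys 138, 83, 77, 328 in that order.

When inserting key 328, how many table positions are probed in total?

138 hashes to 4; slot 4 is free → place at 4.
83 hashes to 4; 4 taken → place at 0.
77 hashes to 3; slot 3 is free → place at 3.
328 hashes to 4; 4,0 taken → place at 1.
Table: [83, 328, ∅, 77, 138]

3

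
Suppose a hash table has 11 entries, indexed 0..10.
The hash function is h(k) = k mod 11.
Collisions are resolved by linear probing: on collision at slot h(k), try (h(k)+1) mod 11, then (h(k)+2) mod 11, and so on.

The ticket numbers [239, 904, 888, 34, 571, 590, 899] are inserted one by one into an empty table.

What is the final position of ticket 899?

239: h=8 => slot 8
904: h=2 => slot 2
888: h=8, probe 8,9 => slot 9
34: h=1 => slot 1
571: h=10 => slot 10
590: h=7 => slot 7
899: h=8, probe 8,9,10,0 => slot 0
Table: [899, 34, 904, ., ., ., ., 590, 239, 888, 571]

0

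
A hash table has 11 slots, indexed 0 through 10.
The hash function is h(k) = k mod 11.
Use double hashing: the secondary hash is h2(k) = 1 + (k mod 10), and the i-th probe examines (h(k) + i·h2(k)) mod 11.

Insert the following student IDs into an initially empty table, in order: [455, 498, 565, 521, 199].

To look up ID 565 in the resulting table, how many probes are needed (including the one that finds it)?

2

455 hashes to 4; slot 4 is free => place at 4.
498 hashes to 3; slot 3 is free => place at 3.
565 hashes to 4, h2=6; 4 taken => place at 10.
521 hashes to 4, h2=2; 4 taken => place at 6.
199 hashes to 1; slot 1 is free => place at 1.
Table: [∅, 199, ∅, 498, 455, ∅, 521, ∅, ∅, ∅, 565]
Lookup 565: h=4, h2=6, probe 4,10 → found at 10.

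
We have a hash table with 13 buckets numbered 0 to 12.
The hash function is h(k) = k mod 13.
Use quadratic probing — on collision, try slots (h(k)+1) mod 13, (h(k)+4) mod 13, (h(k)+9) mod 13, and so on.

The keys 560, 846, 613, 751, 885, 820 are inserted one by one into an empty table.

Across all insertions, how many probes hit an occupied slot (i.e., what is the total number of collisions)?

560: h=1 → slot 1
846: h=1, probe 1,2 → slot 2
613: h=2, probe 2,3 → slot 3
751: h=10 → slot 10
885: h=1, probe 1,2,5 → slot 5
820: h=1, probe 1,2,5,10,4 → slot 4
Table: [∅, 560, 846, 613, 820, 885, ∅, ∅, ∅, ∅, 751, ∅, ∅]

8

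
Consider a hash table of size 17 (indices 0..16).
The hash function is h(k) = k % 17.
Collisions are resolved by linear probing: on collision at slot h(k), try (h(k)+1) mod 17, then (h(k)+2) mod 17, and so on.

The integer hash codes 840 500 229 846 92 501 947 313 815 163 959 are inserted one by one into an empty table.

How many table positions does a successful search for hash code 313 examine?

8

840 hashes to 7; slot 7 is free → place at 7.
500 hashes to 7; 7 taken → place at 8.
229 hashes to 8; 8 taken → place at 9.
846 hashes to 13; slot 13 is free → place at 13.
92 hashes to 7; 7,8,9 taken → place at 10.
501 hashes to 8; 8,9,10 taken → place at 11.
947 hashes to 12; slot 12 is free → place at 12.
313 hashes to 7; 7,8,9,10,11,12,13 taken → place at 14.
815 hashes to 16; slot 16 is free → place at 16.
163 hashes to 10; 10,11,12,13,14 taken → place at 15.
959 hashes to 7; 7,8,9,10,11,12,13,14,15,16 taken → place at 0.
Table: [959, ∅, ∅, ∅, ∅, ∅, ∅, 840, 500, 229, 92, 501, 947, 846, 313, 163, 815]
Lookup 313: h=7, probe 7,8,9,10,11,12,13,14 → found at 14.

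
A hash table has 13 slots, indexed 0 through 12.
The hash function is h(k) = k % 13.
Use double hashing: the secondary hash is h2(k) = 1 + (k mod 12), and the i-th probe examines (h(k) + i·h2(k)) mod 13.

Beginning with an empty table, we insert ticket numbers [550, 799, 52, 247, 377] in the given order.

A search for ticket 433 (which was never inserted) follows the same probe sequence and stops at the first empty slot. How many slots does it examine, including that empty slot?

4

550: h=4 -> slot 4
799: h=6 -> slot 6
52: h=0 -> slot 0
247: h=0, h2=8, probe 0,8 -> slot 8
377: h=0, h2=6, probe 0,6,12 -> slot 12
Table: [52, ., ., ., 550, ., 799, ., 247, ., ., ., 377]
Lookup 433: h=4, h2=2, probe 4,6,8,10 → slot 10 empty, not found.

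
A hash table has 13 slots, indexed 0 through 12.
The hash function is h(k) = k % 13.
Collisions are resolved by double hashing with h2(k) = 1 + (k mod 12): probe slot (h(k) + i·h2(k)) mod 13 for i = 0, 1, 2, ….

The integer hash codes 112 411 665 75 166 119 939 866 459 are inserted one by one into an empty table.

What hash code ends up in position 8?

112: h=8 => slot 8
411: h=8, h2=4, probe 8,12 => slot 12
665: h=2 => slot 2
75: h=10 => slot 10
166: h=10, h2=11, probe 10,8,6 => slot 6
119: h=2, h2=12, probe 2,1 => slot 1
939: h=3 => slot 3
866: h=8, h2=3, probe 8,11 => slot 11
459: h=4 => slot 4
Table: [-, 119, 665, 939, 459, -, 166, -, 112, -, 75, 866, 411]

112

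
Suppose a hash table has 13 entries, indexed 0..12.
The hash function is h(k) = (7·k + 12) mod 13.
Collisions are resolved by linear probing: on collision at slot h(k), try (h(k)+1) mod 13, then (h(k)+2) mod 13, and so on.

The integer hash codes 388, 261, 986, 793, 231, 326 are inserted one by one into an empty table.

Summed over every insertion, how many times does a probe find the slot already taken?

388 hashes to 11; slot 11 is free -> place at 11.
261 hashes to 6; slot 6 is free -> place at 6.
986 hashes to 11; 11 taken -> place at 12.
793 hashes to 12; 12 taken -> place at 0.
231 hashes to 4; slot 4 is free -> place at 4.
326 hashes to 6; 6 taken -> place at 7.
Table: [793, ., ., ., 231, ., 261, 326, ., ., ., 388, 986]

3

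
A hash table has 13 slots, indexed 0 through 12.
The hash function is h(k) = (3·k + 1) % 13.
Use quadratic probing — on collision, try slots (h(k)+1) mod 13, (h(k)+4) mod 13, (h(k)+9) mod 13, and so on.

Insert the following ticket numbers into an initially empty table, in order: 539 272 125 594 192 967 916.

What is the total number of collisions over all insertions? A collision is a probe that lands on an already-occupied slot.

Insert 539: h=6, slot 6 empty → index 6.
Insert 272: h=11, slot 11 empty → index 11.
Insert 125: h=12, slot 12 empty → index 12.
Insert 594: h=2, slot 2 empty → index 2.
Insert 192: h=5, slot 5 empty → index 5.
Insert 967: h=3, slot 3 empty → index 3.
Insert 916: h=6, slot 6 occupied → index 7.
Table: [-, -, 594, 967, -, 192, 539, 916, -, -, -, 272, 125]

1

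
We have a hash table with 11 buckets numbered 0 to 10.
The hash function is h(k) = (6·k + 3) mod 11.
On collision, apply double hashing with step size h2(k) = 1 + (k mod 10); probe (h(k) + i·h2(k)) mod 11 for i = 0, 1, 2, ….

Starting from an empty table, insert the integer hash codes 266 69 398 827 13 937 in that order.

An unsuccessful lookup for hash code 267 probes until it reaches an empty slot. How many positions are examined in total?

2

Insert 266: h=4, slot 4 empty => index 4.
Insert 69: h=10, slot 10 empty => index 10.
Insert 398: h=4, h2=9, slot 4 occupied => index 2.
Insert 827: h=4, h2=8, slot 4 occupied => index 1.
Insert 13: h=4, h2=4, slot 4 occupied => index 8.
Insert 937: h=4, h2=8, slots 4,1 occupied => index 9.
Table: [∅, 827, 398, ∅, 266, ∅, ∅, ∅, 13, 937, 69]
Lookup 267: h=10, h2=8, probe 10,7 → slot 7 empty, not found.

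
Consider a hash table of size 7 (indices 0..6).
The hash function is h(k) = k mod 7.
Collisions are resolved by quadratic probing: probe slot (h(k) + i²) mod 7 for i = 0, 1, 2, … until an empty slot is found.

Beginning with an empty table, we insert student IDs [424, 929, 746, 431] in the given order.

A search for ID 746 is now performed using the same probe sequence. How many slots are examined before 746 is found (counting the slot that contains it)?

3

Insert 424: h=4, slot 4 empty → index 4.
Insert 929: h=5, slot 5 empty → index 5.
Insert 746: h=4, slots 4,5 occupied → index 1.
Insert 431: h=4, slots 4,5,1 occupied → index 6.
Table: [—, 746, —, —, 424, 929, 431]
Lookup 746: h=4, probe 4,5,1 → found at 1.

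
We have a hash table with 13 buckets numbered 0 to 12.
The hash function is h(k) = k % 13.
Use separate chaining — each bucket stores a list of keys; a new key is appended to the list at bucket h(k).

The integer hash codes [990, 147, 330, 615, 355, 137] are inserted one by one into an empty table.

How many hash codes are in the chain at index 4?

3

Insert 990: h=2, bucket 2 empty → new chain.
Insert 147: h=4, bucket 4 empty → new chain.
Insert 330: h=5, bucket 5 empty → new chain.
Insert 615: h=4, bucket 4 nonempty → append to chain.
Insert 355: h=4, bucket 4 nonempty → append to chain.
Insert 137: h=7, bucket 7 empty → new chain.
Final buckets:
0: -
1: -
2: 990
3: -
4: 147 -> 615 -> 355
5: 330
6: -
7: 137
8: -
9: -
10: -
11: -
12: -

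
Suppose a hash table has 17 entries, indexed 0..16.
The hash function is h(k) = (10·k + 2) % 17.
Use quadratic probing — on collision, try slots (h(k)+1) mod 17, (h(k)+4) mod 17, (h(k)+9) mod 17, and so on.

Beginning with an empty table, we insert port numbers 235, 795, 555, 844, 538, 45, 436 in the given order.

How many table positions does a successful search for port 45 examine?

235: h=6 -> slot 6
795: h=13 -> slot 13
555: h=10 -> slot 10
844: h=10, probe 10,11 -> slot 11
538: h=10, probe 10,11,14 -> slot 14
45: h=10, probe 10,11,14,2 -> slot 2
436: h=10, probe 10,11,14,2,9 -> slot 9
Table: [_, _, 45, _, _, _, 235, _, _, 436, 555, 844, _, 795, 538, _, _]
Lookup 45: h=10, probe 10,11,14,2 → found at 2.

4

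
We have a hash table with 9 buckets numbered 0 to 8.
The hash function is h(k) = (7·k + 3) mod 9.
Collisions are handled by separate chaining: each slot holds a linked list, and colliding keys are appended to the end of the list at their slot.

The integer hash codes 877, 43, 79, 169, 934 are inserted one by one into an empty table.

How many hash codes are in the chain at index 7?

Insert 877: h=4, bucket 4 empty → new chain.
Insert 43: h=7, bucket 7 empty → new chain.
Insert 79: h=7, bucket 7 nonempty → append to chain.
Insert 169: h=7, bucket 7 nonempty → append to chain.
Insert 934: h=7, bucket 7 nonempty → append to chain.
Final buckets:
0: -
1: -
2: -
3: -
4: 877
5: -
6: -
7: 43 -> 79 -> 169 -> 934
8: -

4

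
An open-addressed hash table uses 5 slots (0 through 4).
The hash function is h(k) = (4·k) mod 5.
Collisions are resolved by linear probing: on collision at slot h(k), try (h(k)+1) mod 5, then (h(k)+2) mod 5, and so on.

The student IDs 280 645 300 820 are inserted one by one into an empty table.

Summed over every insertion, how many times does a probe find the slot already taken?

Insert 280: h=0, slot 0 empty -> index 0.
Insert 645: h=0, slot 0 occupied -> index 1.
Insert 300: h=0, slots 0,1 occupied -> index 2.
Insert 820: h=0, slots 0,1,2 occupied -> index 3.
Table: [280, 645, 300, 820, —]

6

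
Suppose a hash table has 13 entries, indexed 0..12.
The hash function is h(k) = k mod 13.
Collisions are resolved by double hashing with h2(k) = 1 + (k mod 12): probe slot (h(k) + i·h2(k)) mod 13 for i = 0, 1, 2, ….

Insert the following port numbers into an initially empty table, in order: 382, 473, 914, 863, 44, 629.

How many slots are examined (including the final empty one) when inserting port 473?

382: h=5 -> slot 5
473: h=5, h2=6, probe 5,11 -> slot 11
914: h=4 -> slot 4
863: h=5, h2=12, probe 5,4,3 -> slot 3
44: h=5, h2=9, probe 5,1 -> slot 1
629: h=5, h2=6, probe 5,11,4,10 -> slot 10
Table: [-, 44, -, 863, 914, 382, -, -, -, -, 629, 473, -]

2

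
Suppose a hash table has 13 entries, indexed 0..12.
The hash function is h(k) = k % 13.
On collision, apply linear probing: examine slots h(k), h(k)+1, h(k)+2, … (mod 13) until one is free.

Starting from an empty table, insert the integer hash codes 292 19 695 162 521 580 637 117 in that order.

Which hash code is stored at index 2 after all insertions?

117

Insert 292: h=6, slot 6 empty → index 6.
Insert 19: h=6, slot 6 occupied → index 7.
Insert 695: h=6, slots 6,7 occupied → index 8.
Insert 162: h=6, slots 6,7,8 occupied → index 9.
Insert 521: h=1, slot 1 empty → index 1.
Insert 580: h=8, slots 8,9 occupied → index 10.
Insert 637: h=0, slot 0 empty → index 0.
Insert 117: h=0, slots 0,1 occupied → index 2.
Table: [637, 521, 117, —, —, —, 292, 19, 695, 162, 580, —, —]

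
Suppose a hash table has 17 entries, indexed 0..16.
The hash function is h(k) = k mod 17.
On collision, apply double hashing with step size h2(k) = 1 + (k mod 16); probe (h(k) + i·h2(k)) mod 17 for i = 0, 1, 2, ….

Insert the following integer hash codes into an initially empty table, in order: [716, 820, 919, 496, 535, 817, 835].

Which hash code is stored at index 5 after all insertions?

817

716 hashes to 2; slot 2 is free => place at 2.
820 hashes to 4; slot 4 is free => place at 4.
919 hashes to 1; slot 1 is free => place at 1.
496 hashes to 3; slot 3 is free => place at 3.
535 hashes to 8; slot 8 is free => place at 8.
817 hashes to 1, h2=2; 1,3 taken => place at 5.
835 hashes to 2, h2=4; 2 taken => place at 6.
Table: [_, 919, 716, 496, 820, 817, 835, _, 535, _, _, _, _, _, _, _, _]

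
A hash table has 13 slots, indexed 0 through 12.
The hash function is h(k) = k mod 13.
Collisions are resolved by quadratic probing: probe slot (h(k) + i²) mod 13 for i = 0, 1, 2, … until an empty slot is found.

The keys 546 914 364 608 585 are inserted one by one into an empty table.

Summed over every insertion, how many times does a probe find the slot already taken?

4

Insert 546: h=0, slot 0 empty -> index 0.
Insert 914: h=4, slot 4 empty -> index 4.
Insert 364: h=0, slot 0 occupied -> index 1.
Insert 608: h=10, slot 10 empty -> index 10.
Insert 585: h=0, slots 0,1,4 occupied -> index 9.
Table: [546, 364, _, _, 914, _, _, _, _, 585, 608, _, _]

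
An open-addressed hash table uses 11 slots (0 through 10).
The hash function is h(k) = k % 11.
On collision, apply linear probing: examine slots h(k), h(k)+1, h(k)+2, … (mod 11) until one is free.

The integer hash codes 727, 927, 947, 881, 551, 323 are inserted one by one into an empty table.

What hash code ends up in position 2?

947

Insert 727: h=1, slot 1 empty -> index 1.
Insert 927: h=3, slot 3 empty -> index 3.
Insert 947: h=1, slot 1 occupied -> index 2.
Insert 881: h=1, slots 1,2,3 occupied -> index 4.
Insert 551: h=1, slots 1,2,3,4 occupied -> index 5.
Insert 323: h=4, slots 4,5 occupied -> index 6.
Table: [∅, 727, 947, 927, 881, 551, 323, ∅, ∅, ∅, ∅]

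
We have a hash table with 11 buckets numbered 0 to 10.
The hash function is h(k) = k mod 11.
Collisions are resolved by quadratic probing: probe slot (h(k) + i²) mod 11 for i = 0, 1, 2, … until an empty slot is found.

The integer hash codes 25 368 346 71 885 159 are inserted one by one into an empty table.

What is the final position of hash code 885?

10

Insert 25: h=3, slot 3 empty → index 3.
Insert 368: h=5, slot 5 empty → index 5.
Insert 346: h=5, slot 5 occupied → index 6.
Insert 71: h=5, slots 5,6 occupied → index 9.
Insert 885: h=5, slots 5,6,9,3 occupied → index 10.
Insert 159: h=5, slots 5,6,9,3,10 occupied → index 8.
Table: [∅, ∅, ∅, 25, ∅, 368, 346, ∅, 159, 71, 885]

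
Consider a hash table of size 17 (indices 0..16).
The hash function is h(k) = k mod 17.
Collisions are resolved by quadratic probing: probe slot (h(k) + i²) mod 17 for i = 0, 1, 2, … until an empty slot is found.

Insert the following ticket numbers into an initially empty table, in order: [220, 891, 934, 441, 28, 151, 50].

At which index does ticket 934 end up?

0

220 hashes to 16; slot 16 is free → place at 16.
891 hashes to 7; slot 7 is free → place at 7.
934 hashes to 16; 16 taken → place at 0.
441 hashes to 16; 16,0 taken → place at 3.
28 hashes to 11; slot 11 is free → place at 11.
151 hashes to 15; slot 15 is free → place at 15.
50 hashes to 16; 16,0,3 taken → place at 8.
Table: [934, ∅, ∅, 441, ∅, ∅, ∅, 891, 50, ∅, ∅, 28, ∅, ∅, ∅, 151, 220]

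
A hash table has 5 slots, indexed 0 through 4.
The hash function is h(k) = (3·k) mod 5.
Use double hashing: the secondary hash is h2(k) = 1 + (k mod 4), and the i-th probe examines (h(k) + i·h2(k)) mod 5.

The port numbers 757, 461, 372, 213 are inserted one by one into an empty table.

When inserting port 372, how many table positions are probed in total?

Insert 757: h=1, slot 1 empty => index 1.
Insert 461: h=3, slot 3 empty => index 3.
Insert 372: h=1, h2=1, slot 1 occupied => index 2.
Insert 213: h=4, slot 4 empty => index 4.
Table: [-, 757, 372, 461, 213]

2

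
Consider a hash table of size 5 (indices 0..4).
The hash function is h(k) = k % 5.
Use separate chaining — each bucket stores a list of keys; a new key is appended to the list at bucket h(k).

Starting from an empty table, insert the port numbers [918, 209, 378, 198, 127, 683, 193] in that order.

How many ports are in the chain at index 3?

5

918 → bucket 3
209 → bucket 4
378 → bucket 3 (collision)
198 → bucket 3 (collision)
127 → bucket 2
683 → bucket 3 (collision)
193 → bucket 3 (collision)
Final buckets:
0: ∅
1: ∅
2: 127
3: 918 -> 378 -> 198 -> 683 -> 193
4: 209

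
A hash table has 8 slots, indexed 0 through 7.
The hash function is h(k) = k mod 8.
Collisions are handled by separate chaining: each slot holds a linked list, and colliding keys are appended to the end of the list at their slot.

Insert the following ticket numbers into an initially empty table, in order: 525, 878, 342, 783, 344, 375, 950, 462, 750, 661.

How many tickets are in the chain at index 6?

Insert 525: h=5, bucket 5 empty -> new chain.
Insert 878: h=6, bucket 6 empty -> new chain.
Insert 342: h=6, bucket 6 nonempty -> append to chain.
Insert 783: h=7, bucket 7 empty -> new chain.
Insert 344: h=0, bucket 0 empty -> new chain.
Insert 375: h=7, bucket 7 nonempty -> append to chain.
Insert 950: h=6, bucket 6 nonempty -> append to chain.
Insert 462: h=6, bucket 6 nonempty -> append to chain.
Insert 750: h=6, bucket 6 nonempty -> append to chain.
Insert 661: h=5, bucket 5 nonempty -> append to chain.
Final buckets:
0: 344
1: _
2: _
3: _
4: _
5: 525 -> 661
6: 878 -> 342 -> 950 -> 462 -> 750
7: 783 -> 375

5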